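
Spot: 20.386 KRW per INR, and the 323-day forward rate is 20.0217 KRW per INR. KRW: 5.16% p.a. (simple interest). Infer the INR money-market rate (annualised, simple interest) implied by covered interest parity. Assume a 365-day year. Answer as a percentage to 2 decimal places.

T = 323/365 years.
F/S = 20.0217/20.386 = 0.9821299 = (growth of KRW) / (growth of INR).
KRW growth factor: 1 + 0.0516×323/365 = 1.0456625.
Hence g_INR = 1.0646886.
(1.0646886 − 1)/T = 0.073100, i.e. 7.31%.

7.31%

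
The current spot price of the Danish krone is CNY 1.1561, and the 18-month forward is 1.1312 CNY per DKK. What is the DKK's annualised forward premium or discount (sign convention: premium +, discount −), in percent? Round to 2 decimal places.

T = 18/12 years.
DKK trades forward at -2.15379% vs spot over the period.
Per annum: -0.0215379 / (18/12) = -0.014359 = -1.44%.

-1.44%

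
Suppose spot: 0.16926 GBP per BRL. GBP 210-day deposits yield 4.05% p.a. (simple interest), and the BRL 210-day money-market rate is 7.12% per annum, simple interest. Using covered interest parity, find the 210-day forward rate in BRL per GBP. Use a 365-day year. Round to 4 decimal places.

T = 210/365 years.
GBP accumulates by 1 + 0.0405×210/365 = 1.0233014.
BRL growth factor: 1 + 0.0712×210/365 = 1.0409644.
So F = 0.16926 × 1.0233014 / 1.0409644 = 0.1663880 (GBP/BRL).
Invert for BRL per GBP: 1 / 0.1663880 = 6.0100.

6.0100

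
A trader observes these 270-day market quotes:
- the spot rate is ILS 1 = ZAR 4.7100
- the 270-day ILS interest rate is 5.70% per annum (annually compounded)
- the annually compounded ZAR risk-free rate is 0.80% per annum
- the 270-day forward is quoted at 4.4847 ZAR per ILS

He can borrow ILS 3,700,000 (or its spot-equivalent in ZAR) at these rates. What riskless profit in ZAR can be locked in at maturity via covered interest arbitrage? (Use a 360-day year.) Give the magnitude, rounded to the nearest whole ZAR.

ZAR 233,638

T = 270/360 years.
Invest the ILS and cover forward: 3,700,000 × 1.0424524167 × 4.4847 = ZAR 17,297,819.51.
Convert at spot and invest in ZAR: 3,700,000 × 4.7100 × 1.0059940199 = ZAR 17,531,457.78.
The quoted forward undervalues ILS, so borrow ILS, convert to ZAR at spot, deposit the ZAR at 0.80%, and buy ILS forward at 4.4847 to cover the loan.
The gap between the two covered legs is ZAR 233,638.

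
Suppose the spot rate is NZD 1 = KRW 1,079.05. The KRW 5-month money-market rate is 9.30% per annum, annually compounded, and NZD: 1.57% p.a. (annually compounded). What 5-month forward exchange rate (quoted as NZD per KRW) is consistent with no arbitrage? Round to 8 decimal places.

T = 5/12 years.
KRW growth factor: (1 + 0.0930)^(5/12) = 1.0377476.
Growth of 1 NZD over T: (1 + 0.0157)^(5/12) = 1.006512.
So F = 1079.05 × 1.0377476 / 1.006512 = 1112.537 (KRW/NZD).
Quoted the other way: 1/1112.537 = 0.00089885 NZD per KRW.

0.00089885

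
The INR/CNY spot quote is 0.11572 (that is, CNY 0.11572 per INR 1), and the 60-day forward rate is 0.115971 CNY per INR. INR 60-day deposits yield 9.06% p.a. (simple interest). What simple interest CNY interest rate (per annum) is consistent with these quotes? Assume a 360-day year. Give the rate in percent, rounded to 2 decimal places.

T = 60/360 years.
F/S = 0.115971/0.11572 = 1.0021690 = (growth of CNY) / (growth of INR).
The INR side grows by 1 + 0.0906×60/360 = 1.015100.
So the CNY growth factor = 1.0173018.
(1.0173018 − 1)/T = 0.103811, i.e. 10.38%.

10.38%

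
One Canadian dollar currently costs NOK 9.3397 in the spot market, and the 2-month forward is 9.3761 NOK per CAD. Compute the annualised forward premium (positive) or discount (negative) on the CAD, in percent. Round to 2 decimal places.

T = 2/12 years.
(F − S)/S = (9.3761 − 9.3397)/9.3397 = 0.0038973.
Per annum: 0.0038973 / (2/12) = 0.023384 = 2.34%.

+2.34%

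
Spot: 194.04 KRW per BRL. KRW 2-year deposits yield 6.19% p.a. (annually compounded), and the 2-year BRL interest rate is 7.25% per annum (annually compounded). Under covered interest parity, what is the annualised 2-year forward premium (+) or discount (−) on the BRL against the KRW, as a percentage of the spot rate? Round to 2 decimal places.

T = 2 years.
CIP forward (KRW per BRL) = 194.04 × 1.1276316/1.1502562 = 190.22339.
Annualised premium = (F − S)/S × (1/T) = (190.22339 − 194.04)/194.04 ÷ 2 = -0.98%.

-0.98%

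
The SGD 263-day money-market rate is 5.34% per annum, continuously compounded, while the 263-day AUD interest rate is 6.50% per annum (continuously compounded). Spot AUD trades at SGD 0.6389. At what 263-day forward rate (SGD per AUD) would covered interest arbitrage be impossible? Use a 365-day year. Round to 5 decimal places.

0.63358

T = 263/365 years.
SGD growth factor: e^(0.0534×263/365) = 1.0392271.
AUD accumulates by e^(0.0650×263/365) = 1.0479497.
CIP: F = S · (grow SGD)/(grow AUD) = 0.6389 × 1.0392271/1.0479497 = 0.6335821 SGD per AUD.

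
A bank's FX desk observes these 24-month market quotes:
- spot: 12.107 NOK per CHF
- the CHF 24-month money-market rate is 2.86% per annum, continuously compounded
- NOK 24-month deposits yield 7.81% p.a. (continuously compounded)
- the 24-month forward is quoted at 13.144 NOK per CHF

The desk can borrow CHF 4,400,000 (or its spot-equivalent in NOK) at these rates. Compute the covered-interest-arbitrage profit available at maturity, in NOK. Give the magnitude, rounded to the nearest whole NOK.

NOK 1,038,638

T = 2 years.
Invest the CHF and cover forward: 4,400,000 × 1.0588675627 × 13.144 = NOK 61,238,123.07.
Convert at spot and invest in NOK: 4,400,000 × 12.107 × 1.1690599917 = NOK 62,276,761.01.
The quoted forward undervalues CHF, so borrow CHF, convert to NOK at spot, deposit the NOK at 7.81%, and buy CHF forward at 13.144 to cover the loan.
Profit = 62,276,761.01 − 61,238,123.07 = NOK 1,038,638.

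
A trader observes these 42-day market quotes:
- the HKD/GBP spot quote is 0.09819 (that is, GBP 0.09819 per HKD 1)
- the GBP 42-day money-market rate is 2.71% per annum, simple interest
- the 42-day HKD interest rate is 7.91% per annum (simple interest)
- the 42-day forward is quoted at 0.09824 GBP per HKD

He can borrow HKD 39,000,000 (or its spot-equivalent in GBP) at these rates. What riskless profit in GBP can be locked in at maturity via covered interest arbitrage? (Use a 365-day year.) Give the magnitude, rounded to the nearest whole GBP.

GBP 24,881

T = 42/365 years.
Invest the HKD and cover forward: 39,000,000 × 1.009101918 × 0.09824 = GBP 3,866,232.72.
Convert at spot and invest in GBP: 39,000,000 × 0.09819 × 1.003118356 = GBP 3,841,351.46.
The quoted forward overvalues HKD, so borrow GBP, buy HKD at spot, deposit the HKD at 7.91%, and sell the proceeds forward at 0.09824.
Arbitrage profit = |3,866,232.72 − 3,841,351.46| = GBP 24,881.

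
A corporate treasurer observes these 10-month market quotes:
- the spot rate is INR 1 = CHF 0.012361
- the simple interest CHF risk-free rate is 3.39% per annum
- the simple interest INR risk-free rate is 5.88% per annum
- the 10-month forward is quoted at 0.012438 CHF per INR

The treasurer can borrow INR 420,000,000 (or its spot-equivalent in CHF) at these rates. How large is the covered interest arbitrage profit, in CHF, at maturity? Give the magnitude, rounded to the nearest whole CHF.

T = 10/12 years.
Route A — deposit INR, sell forward: 420,000,000 × 1.049000 × 0.012438 = CHF 5,479,934.04.
Route B — convert at spot, deposit CHF: 420,000,000 × 0.012361 × 1.028250 = CHF 5,338,283.27.
The quoted forward overvalues INR, so borrow CHF, buy INR at spot, deposit the INR at 5.88%, and sell the proceeds forward at 0.012438.
Profit = 5,479,934.04 − 5,338,283.27 = CHF 141,651.

CHF 141,651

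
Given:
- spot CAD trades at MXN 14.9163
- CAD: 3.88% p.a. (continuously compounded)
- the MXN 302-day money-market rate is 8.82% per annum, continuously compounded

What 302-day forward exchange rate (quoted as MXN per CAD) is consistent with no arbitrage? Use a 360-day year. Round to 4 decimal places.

T = 302/360 years.
MXN growth factor: e^(0.0882×302/360) = 1.07679604.
Growth of 1 CAD over T: e^(0.0388×302/360) = 1.0330844.
CIP: F = S · (grow MXN)/(grow CAD) = 14.9163 × 1.07679604/1.0330844 = 15.547435 MXN per CAD.

15.5474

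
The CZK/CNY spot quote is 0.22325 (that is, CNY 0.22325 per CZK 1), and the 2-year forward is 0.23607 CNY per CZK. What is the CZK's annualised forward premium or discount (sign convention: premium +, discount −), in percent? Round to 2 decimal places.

T = 2 years.
CZK trades forward at +5.74244% vs spot over the period.
Annualise by dividing by T: 0.0574244 / 2 = 0.028712 → 2.87%.

+2.87%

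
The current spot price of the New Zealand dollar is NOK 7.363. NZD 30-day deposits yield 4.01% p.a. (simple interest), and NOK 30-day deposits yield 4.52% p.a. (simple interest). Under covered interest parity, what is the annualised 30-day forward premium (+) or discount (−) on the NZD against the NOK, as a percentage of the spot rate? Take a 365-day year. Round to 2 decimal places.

+0.51%

T = 30/365 years.
F = S · g_NOK/g_NZD = 7.363 × 1.0037151/1.0032959 = 7.366076.
(F − S)/S ÷ T = (7.366076 − 7.363)/7.363/(30/365) = 0.005083 → 0.51%.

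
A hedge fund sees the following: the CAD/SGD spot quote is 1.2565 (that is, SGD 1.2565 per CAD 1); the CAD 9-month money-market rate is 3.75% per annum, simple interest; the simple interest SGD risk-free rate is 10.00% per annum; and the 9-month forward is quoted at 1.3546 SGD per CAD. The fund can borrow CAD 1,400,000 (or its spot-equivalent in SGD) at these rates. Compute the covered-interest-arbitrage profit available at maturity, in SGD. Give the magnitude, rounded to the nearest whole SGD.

T = 9/12 years.
Route A — deposit CAD, sell forward: 1,400,000 × 1.028125 × 1.3546 = SGD 1,949,777.38.
Route B — convert at spot, deposit SGD: 1,400,000 × 1.2565 × 1.075000 = SGD 1,891,032.50.
The quoted forward overvalues CAD, so borrow SGD, buy CAD at spot, deposit the CAD at 3.75%, and sell the proceeds forward at 1.3546.
Profit = 1,949,777.38 − 1,891,032.50 = SGD 58,745.

SGD 58,745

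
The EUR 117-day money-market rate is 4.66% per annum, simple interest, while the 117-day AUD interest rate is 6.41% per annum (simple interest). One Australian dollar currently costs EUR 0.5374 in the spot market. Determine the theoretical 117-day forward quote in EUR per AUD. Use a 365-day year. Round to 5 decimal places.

T = 117/365 years.
EUR accumulates by 1 + 0.0466×117/365 = 1.0149375.
AUD accumulates by 1 + 0.0641×117/365 = 1.0205471.
So F = 0.5374 × 1.0149375 / 1.0205471 = 0.5344461 (EUR/AUD).

0.53445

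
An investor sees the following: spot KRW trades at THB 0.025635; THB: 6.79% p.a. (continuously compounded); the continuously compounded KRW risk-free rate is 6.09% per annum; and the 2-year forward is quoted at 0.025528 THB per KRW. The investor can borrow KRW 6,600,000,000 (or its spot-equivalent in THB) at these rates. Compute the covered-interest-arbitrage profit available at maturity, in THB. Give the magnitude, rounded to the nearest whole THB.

THB 3,491,973

T = 2 years.
Keep in KRW, deliver into the forward: 6,600,000,000·1.12952817355·0.025528 = THB 190,308,328.41.
Swap to THB now, deposit: 6,600,000,000·0.025635·1.14545278013 = THB 193,800,301.32.
The quoted forward undervalues KRW, so borrow KRW, convert to THB at spot, deposit the THB at 6.79%, and buy KRW forward at 0.025528 to cover the loan.
Profit = 193,800,301.32 − 190,308,328.41 = THB 3,491,973.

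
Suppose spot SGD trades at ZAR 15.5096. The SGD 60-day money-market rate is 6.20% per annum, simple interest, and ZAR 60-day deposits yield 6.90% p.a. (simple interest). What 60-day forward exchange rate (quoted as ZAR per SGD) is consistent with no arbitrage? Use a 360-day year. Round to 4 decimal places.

15.5275

T = 60/360 years.
Growth of 1 ZAR over T: 1 + 0.0690×60/360 = 1.011500.
Growth of 1 SGD over T: 1 + 0.0620×60/360 = 1.01033333.
So F = 15.5096 × 1.011500 / 1.01033333 = 15.527510 (ZAR/SGD).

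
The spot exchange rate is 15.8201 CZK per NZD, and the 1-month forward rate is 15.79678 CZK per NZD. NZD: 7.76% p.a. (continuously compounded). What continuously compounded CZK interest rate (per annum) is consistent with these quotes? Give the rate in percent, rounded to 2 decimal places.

5.99%

T = 1/12 years.
F/S = 15.79678/15.8201 = 0.9985259 = (growth of CZK) / (growth of NZD).
NZD growth factor: e^(0.0776×1/12) = 1.0064876.
That pins the CZK growth at 1.0050039.
Take logs: ln 1.0050039 / (1/12) = 0.059897, so 5.99%.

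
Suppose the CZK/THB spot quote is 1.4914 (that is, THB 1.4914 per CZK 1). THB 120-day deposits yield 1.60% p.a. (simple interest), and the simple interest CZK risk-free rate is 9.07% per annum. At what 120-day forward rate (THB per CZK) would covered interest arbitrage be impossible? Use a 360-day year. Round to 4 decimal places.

1.4554

T = 120/360 years.
THB accumulates by 1 + 0.0160×120/360 = 1.0053333.
CZK accumulates by 1 + 0.0907×120/360 = 1.0302333.
Forward (THB per CZK) = 1.4914 × 1.0053333 / 1.0302333 = 1.455354.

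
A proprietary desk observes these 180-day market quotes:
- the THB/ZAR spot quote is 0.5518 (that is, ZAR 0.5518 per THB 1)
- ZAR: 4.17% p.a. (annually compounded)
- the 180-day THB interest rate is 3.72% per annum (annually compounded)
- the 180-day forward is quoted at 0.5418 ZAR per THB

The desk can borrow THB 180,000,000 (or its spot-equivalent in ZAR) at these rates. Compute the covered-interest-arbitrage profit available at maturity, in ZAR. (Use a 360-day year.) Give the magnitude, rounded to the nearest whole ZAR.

ZAR 2,052,372

T = 180/360 years.
Invest the THB and cover forward: 180,000,000 × 1.0184301645 × 0.5418 = ZAR 99,321,383.36.
Convert at spot and invest in ZAR: 180,000,000 × 0.5518 × 1.020637056 = ZAR 101,373,754.95.
The quoted forward undervalues THB, so borrow THB, convert to ZAR at spot, deposit the ZAR at 4.17%, and buy THB forward at 0.5418 to cover the loan.
Profit = 101,373,754.95 − 99,321,383.36 = ZAR 2,052,372.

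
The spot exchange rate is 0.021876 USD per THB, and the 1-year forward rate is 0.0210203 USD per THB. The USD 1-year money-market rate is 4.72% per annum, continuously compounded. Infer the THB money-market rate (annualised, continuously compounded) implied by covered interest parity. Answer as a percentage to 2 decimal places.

T = 1 year.
CIP gives F = S · g_USD/g_THB, so g_USD/g_THB = 0.0210203/0.021876 = 0.9608841.
The USD side grows by e^(0.0472×1) = 1.0483317.
That pins the THB growth at 1.0910074.
Take logs: ln 1.0910074 / 1 = 0.087101, so 8.71%.

8.71%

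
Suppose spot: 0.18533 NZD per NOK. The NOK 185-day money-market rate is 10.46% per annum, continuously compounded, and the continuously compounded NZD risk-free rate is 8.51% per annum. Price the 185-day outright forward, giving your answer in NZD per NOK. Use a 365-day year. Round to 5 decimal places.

0.18351

T = 185/365 years.
NZD accumulates by e^(0.0851×185/365) = 1.0440766.
NOK growth factor: e^(0.1046×185/365) = 1.054447.
CIP: F = S · (grow NZD)/(grow NOK) = 0.18533 × 1.0440766/1.054447 = 0.1835073 NZD per NOK.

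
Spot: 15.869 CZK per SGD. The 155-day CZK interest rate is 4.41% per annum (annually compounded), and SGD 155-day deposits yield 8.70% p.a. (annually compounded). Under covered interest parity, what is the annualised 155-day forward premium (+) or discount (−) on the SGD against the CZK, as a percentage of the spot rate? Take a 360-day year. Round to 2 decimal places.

T = 155/360 years.
No-arbitrage forward: 15.869 × 1.0187544 / 1.0365705 = 15.596251 CZK/SGD.
Annualised premium = (F − S)/S × (1/T) = (15.596251 − 15.869)/15.869 ÷ (155/360) = -3.99%.

-3.99%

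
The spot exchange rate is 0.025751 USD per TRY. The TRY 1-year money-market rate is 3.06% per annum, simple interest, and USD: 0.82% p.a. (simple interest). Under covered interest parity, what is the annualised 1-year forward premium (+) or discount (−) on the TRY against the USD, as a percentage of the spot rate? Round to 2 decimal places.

-2.17%

T = 1 year.
CIP forward (USD per TRY) = 0.025751 × 1.008200/1.030600 = 0.025191304.
(F − S)/S ÷ T = (0.025191304 − 0.025751)/0.025751/1 = -0.021735 → -2.17%.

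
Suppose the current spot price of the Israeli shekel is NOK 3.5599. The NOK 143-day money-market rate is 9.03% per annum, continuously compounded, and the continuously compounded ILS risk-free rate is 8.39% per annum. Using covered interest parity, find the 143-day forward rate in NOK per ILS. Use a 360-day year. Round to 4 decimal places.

3.5690

T = 143/360 years.
NOK growth factor: e^(0.0903×143/360) = 1.0365202.
ILS growth factor: e^(0.0839×143/360) = 1.0338885.
So F = 3.5599 × 1.0365202 / 1.0338885 = 3.568962 (NOK/ILS).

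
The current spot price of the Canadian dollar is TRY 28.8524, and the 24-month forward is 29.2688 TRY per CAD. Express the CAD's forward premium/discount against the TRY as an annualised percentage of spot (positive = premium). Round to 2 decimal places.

T = 2 years.
CAD trades forward at +1.44321% vs spot over the period.
Per annum: 0.0144321 / 2 = 0.007216 = 0.72%.

+0.72%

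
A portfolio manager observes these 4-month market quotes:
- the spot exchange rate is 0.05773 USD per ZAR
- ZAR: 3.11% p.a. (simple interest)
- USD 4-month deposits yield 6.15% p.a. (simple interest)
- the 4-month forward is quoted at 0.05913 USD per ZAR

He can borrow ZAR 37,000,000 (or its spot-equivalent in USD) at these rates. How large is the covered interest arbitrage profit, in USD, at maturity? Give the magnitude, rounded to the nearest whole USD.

T = 4/12 years.
Invest the ZAR and cover forward: 37,000,000 × 1.010366667 × 0.05913 = USD 2,210,490.30.
Convert at spot and invest in USD: 37,000,000 × 0.05773 × 1.020500 = USD 2,179,798.21.
The quoted forward overvalues ZAR, so borrow USD, buy ZAR at spot, deposit the ZAR at 3.11%, and sell the proceeds forward at 0.05913.
Profit = 2,210,490.30 − 2,179,798.21 = USD 30,692.

USD 30,692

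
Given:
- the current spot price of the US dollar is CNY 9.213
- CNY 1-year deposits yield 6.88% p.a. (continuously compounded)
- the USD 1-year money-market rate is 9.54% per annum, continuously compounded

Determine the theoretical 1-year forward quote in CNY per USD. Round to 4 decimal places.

T = 1 year.
CNY accumulates by e^(0.0688×1) = 1.0712219.
USD accumulates by e^(0.0954×1) = 1.1000988.
So F = 9.213 × 1.0712219 / 1.1000988 = 8.971165 (CNY/USD).

8.9712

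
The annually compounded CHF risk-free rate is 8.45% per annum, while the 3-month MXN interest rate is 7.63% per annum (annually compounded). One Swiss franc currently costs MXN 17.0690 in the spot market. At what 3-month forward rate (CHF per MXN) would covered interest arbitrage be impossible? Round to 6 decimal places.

0.058697

T = 3/12 years.
MXN growth factor: (1 + 0.0763)^(3/12) = 1.0185523.
Growth of 1 CHF over T: (1 + 0.0845)^(3/12) = 1.0204868.
CIP: F = S · (grow MXN)/(grow CHF) = 17.069 × 1.0185523/1.0204868 = 17.03664 MXN per CHF.
Invert for CHF per MXN: 1 / 17.03664 = 0.058697.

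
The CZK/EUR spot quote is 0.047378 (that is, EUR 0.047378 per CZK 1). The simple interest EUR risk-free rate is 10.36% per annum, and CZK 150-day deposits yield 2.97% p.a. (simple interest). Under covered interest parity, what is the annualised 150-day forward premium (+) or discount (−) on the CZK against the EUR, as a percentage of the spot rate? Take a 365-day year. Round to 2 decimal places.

T = 150/365 years.
CIP forward (EUR per CZK) = 0.047378 × 1.0425753/1.0122055 = 0.048799510.
Annualised premium = (F − S)/S × (1/T) = (0.048799510 − 0.047378)/0.047378 ÷ (150/365) = 7.30%.

+7.30%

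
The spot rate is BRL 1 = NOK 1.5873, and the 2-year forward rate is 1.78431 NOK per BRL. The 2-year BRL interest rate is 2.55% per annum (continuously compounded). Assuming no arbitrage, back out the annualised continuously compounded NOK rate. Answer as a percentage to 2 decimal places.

8.40%

T = 2 years.
CIP gives F = S · g_NOK/g_BRL, so g_NOK/g_BRL = 1.78431/1.5873 = 1.1241164.
BRL growth factor: e^(0.0255×2) = 1.0523229.
Hence g_NOK = 1.1829334.
r = ln(1.1829334)/2 = 0.083999 → 8.40%.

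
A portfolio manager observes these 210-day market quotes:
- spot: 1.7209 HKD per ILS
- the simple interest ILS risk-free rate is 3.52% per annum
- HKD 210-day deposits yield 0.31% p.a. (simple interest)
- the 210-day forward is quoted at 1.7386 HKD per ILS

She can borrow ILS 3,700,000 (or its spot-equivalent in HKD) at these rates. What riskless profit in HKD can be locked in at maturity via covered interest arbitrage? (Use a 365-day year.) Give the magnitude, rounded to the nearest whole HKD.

HKD 184,411

T = 210/365 years.
Route A — deposit ILS, sell forward: 3,700,000 × 1.020252055 × 1.7386 = HKD 6,563,097.82.
Route B — convert at spot, deposit HKD: 3,700,000 × 1.7209 × 1.001783562 = HKD 6,378,686.53.
The quoted forward overvalues ILS, so borrow HKD, buy ILS at spot, deposit the ILS at 3.52%, and sell the proceeds forward at 1.7386.
Arbitrage profit = |6,563,097.82 − 6,378,686.53| = HKD 184,411.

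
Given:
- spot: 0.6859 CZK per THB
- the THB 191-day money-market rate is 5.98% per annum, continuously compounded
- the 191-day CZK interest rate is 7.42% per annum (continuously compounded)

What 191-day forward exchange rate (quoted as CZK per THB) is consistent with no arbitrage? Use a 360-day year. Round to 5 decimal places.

0.69116

T = 191/360 years.
CZK accumulates by e^(0.0742×191/360) = 1.0401524.
Growth of 1 THB over T: e^(0.0598×191/360) = 1.0322359.
Forward (CZK per THB) = 0.6859 × 1.0401524 / 1.0322359 = 0.6911604.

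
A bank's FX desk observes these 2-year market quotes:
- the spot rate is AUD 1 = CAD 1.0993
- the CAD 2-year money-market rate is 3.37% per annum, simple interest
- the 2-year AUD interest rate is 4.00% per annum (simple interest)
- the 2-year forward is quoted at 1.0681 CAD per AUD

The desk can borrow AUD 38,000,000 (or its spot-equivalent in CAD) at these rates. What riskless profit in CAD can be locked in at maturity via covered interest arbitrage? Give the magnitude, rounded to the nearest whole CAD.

T = 2 years.
Route A — deposit AUD, sell forward: 38,000,000 × 1.080000 × 1.0681 = CAD 43,834,824.00.
Route B — convert at spot, deposit CAD: 38,000,000 × 1.0993 × 1.067400 = CAD 44,588,927.16.
The quoted forward undervalues AUD, so borrow AUD, convert to CAD at spot, deposit the CAD at 3.37%, and buy AUD forward at 1.0681 to cover the loan.
Profit = 44,588,927.16 − 43,834,824.00 = CAD 754,103.

CAD 754,103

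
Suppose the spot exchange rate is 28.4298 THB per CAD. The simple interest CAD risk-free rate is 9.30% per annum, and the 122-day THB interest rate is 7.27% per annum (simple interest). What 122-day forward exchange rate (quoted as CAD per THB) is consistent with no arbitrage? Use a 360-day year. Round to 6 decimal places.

T = 122/360 years.
Growth of 1 THB over T: 1 + 0.0727×122/360 = 1.0246372.
CAD accumulates by 1 + 0.0930×122/360 = 1.0315167.
Forward (THB per CAD) = 28.4298 × 1.0246372 / 1.0315167 = 28.24019.
Quoted the other way: 1/28.24019 = 0.035411 CAD per THB.

0.035411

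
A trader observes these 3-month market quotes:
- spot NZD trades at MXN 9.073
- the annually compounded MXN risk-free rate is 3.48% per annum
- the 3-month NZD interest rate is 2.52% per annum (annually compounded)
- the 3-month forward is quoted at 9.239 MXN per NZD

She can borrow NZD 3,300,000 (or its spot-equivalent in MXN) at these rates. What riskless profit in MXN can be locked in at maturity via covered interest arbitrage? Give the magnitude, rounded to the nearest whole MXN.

MXN 480,936

T = 3/12 years.
Keep in NZD, deliver into the forward: 3,300,000·1.0062413253·9.239 = MXN 30,678,989.89.
Swap to MXN now, deposit: 3,300,000·9.073·1.008588716 = MXN 30,198,053.89.
The quoted forward overvalues NZD, so borrow MXN, buy NZD at spot, deposit the NZD at 2.52%, and sell the proceeds forward at 9.239.
The gap between the two covered legs is MXN 480,936.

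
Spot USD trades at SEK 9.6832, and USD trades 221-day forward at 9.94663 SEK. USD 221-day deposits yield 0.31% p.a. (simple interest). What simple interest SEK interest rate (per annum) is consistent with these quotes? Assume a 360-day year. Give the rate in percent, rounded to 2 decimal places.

T = 221/360 years.
F/S = 9.94663/9.6832 = 1.0272048 = (growth of SEK) / (growth of USD).
The USD side grows by 1 + 0.0031×221/360 = 1.0019031.
Hence g_SEK = 1.0291597.
(1.0291597 − 1)/T = 0.047500, i.e. 4.75%.

4.75%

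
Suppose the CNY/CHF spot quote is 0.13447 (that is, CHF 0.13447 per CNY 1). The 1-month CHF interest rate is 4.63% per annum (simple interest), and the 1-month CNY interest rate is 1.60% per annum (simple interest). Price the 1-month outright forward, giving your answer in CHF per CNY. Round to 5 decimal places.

0.13481

T = 1/12 years.
CHF accumulates by 1 + 0.0463×1/12 = 1.0038583.
Growth of 1 CNY over T: 1 + 0.0160×1/12 = 1.0013333.
So F = 0.13447 × 1.0038583 / 1.0013333 = 0.1348091 (CHF/CNY).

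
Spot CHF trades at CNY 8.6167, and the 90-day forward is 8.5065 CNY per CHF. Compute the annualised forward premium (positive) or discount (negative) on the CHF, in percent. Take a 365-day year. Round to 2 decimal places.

-5.19%

T = 90/365 years.
CHF trades forward at -1.27891% vs spot over the period.
Annualise by dividing by T: -0.0127891 / (90/365) = -0.051867 → -5.19%.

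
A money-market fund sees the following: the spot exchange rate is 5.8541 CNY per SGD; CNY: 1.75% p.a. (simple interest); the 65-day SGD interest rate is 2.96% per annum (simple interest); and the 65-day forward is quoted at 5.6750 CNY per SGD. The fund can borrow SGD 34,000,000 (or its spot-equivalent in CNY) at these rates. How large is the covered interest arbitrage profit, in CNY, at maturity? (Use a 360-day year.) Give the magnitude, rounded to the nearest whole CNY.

T = 65/360 years.
Keep in SGD, deliver into the forward: 34,000,000·1.00534444444·5.6750 = CNY 193,981,210.55.
Swap to CNY now, deposit: 34,000,000·5.8541·1.00315972222 = CNY 199,668,309.21.
The quoted forward undervalues SGD, so borrow SGD, convert to CNY at spot, deposit the CNY at 1.75%, and buy SGD forward at 5.6750 to cover the loan.
Profit = 199,668,309.21 − 193,981,210.55 = CNY 5,687,099.

CNY 5,687,099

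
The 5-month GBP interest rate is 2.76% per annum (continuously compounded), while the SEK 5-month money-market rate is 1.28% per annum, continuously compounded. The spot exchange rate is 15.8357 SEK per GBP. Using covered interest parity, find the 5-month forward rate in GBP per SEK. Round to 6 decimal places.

T = 5/12 years.
Growth of 1 SEK over T: e^(0.0128×5/12) = 1.0053476.
GBP growth factor: e^(0.0276×5/12) = 1.0115664.
Forward (SEK per GBP) = 15.8357 × 1.0053476 / 1.0115664 = 15.73835.
Quoted the other way: 1/15.73835 = 0.063539 GBP per SEK.

0.063539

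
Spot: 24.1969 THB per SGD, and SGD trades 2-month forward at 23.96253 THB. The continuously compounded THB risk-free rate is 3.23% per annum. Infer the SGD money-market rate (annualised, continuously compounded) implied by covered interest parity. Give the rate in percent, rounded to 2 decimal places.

9.07%

T = 2/12 years.
CIP gives F = S · g_THB/g_SGD, so g_THB/g_SGD = 23.96253/24.1969 = 0.9903140.
THB growth factor: e^(0.0323×2/12) = 1.0053978.
That pins the SGD growth at 1.0152313.
r = ln(1.0152313)/(2/12) = 0.090699 → 9.07%.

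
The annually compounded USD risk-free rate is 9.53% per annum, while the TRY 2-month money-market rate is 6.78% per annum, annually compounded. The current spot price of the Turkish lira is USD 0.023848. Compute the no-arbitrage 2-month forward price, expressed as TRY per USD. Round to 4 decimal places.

T = 2/12 years.
Growth of 1 USD over T: (1 + 0.0953)^(2/12) = 1.01528705.
TRY growth factor: (1 + 0.0678)^(2/12) = 1.0109934.
Forward (USD per TRY) = 0.023848 × 1.01528705 / 1.0109934 = 0.023949282.
Invert for TRY per USD: 1 / 0.023949282 = 41.7549.

41.7549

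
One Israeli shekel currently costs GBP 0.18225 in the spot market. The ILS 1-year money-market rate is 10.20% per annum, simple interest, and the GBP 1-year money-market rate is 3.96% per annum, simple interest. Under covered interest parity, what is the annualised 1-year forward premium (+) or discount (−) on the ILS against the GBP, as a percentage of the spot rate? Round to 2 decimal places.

T = 1 year.
No-arbitrage forward: 0.18225 × 1.039600 / 1.102000 = 0.17193022 GBP/ILS.
Annualised premium = (F − S)/S × (1/T) = (0.17193022 − 0.18225)/0.18225 ÷ 1 = -5.66%.

-5.66%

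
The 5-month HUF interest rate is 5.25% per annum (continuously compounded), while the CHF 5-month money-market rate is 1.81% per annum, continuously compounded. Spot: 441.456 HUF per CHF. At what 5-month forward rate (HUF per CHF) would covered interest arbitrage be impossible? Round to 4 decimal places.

T = 5/12 years.
Growth of 1 HUF over T: e^(0.0525×5/12) = 1.022116012.
CHF accumulates by e^(0.0181×5/12) = 1.007570177.
CIP: F = S · (grow HUF)/(grow CHF) = 441.456 × 1.022116012/1.007570177 = 447.829101 HUF per CHF.

447.8291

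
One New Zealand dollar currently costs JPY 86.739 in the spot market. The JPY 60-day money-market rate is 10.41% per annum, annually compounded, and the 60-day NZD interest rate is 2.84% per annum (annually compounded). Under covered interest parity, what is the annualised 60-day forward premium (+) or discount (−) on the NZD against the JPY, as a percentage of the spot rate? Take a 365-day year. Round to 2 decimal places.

+7.14%

T = 60/365 years.
CIP forward (JPY per NZD) = 86.739 × 1.0164122/1.004614 = 87.757664.
Annualised premium = (F − S)/S × (1/T) = (87.757664 − 86.739)/86.739 ÷ (60/365) = 7.14%.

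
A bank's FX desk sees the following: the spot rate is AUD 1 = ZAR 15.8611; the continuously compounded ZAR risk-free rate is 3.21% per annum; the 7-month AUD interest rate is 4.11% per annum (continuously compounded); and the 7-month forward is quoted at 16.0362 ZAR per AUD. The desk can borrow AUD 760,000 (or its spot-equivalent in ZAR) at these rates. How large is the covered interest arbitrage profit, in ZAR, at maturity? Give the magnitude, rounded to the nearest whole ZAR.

T = 7/12 years.
Keep in AUD, deliver into the forward: 760,000·1.024264711·16.0362 = ZAR 12,483,238.46.
Swap to ZAR now, deposit: 760,000·15.8611·1.0189014122 = ZAR 12,282,281.86.
The quoted forward overvalues AUD, so borrow ZAR, buy AUD at spot, deposit the AUD at 4.11%, and sell the proceeds forward at 16.0362.
Profit = 12,483,238.46 − 12,282,281.86 = ZAR 200,957.

ZAR 200,957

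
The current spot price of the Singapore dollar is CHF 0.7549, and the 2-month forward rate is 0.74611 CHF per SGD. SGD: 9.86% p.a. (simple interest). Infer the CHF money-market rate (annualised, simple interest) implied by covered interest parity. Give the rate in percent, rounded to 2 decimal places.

T = 2/12 years.
CIP gives F = S · g_CHF/g_SGD, so g_CHF/g_SGD = 0.74611/0.7549 = 0.9883561.
SGD growth factor: 1 + 0.0986×2/12 = 1.0164333.
Hence g_CHF = 1.0045981.
(1.0045981 − 1)/T = 0.027589, i.e. 2.76%.

2.76%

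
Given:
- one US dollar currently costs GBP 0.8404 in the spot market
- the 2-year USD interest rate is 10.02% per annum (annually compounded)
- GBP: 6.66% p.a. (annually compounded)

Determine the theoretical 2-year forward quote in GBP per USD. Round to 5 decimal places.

T = 2 years.
GBP accumulates by (1 + 0.0666)^2 = 1.1376356.
USD accumulates by (1 + 0.1002)^2 = 1.210440.
So F = 0.8404 × 1.1376356 / 1.210440 = 0.7898524 (GBP/USD).

0.78985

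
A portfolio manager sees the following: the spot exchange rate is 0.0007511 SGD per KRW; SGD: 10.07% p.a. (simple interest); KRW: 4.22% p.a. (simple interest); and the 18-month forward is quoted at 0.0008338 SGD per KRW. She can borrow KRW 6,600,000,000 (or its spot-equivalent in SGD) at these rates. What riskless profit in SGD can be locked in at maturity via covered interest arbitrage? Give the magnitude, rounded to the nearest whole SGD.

T = 18/12 years.
Keep in KRW, deliver into the forward: 6,600,000,000·1.063300·0.0008338 = SGD 5,851,424.96.
Swap to SGD now, deposit: 6,600,000,000·0.0007511·1.151050 = SGD 5,706,054.12.
The quoted forward overvalues KRW, so borrow SGD, buy KRW at spot, deposit the KRW at 4.22%, and sell the proceeds forward at 0.0008338.
Profit = 5,851,424.96 − 5,706,054.12 = SGD 145,371.

SGD 145,371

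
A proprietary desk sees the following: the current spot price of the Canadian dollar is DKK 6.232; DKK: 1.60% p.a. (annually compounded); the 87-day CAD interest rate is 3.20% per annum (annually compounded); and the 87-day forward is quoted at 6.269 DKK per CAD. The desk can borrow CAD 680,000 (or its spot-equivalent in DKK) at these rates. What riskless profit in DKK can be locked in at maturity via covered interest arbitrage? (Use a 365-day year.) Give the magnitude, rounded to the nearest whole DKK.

DKK 41,222

T = 87/365 years.
Invest the CAD and cover forward: 680,000 × 1.007536156 × 6.269 = DKK 4,295,046.03.
Convert at spot and invest in DKK: 680,000 × 6.232 × 1.003790677 = DKK 4,253,823.98.
The quoted forward overvalues CAD, so borrow DKK, buy CAD at spot, deposit the CAD at 3.20%, and sell the proceeds forward at 6.269.
Arbitrage profit = |4,295,046.03 − 4,253,823.98| = DKK 41,222.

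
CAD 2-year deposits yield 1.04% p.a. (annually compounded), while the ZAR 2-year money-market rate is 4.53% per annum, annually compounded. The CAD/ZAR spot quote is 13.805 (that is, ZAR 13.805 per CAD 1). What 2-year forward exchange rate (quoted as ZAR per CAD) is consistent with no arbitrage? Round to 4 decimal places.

T = 2 years.
ZAR accumulates by (1 + 0.0453)^2 = 1.09265209.
CAD accumulates by (1 + 0.0104)^2 = 1.02090816.
CIP: F = S · (grow ZAR)/(grow CAD) = 13.805 × 1.09265209/1.02090816 = 14.775141 ZAR per CAD.

14.7751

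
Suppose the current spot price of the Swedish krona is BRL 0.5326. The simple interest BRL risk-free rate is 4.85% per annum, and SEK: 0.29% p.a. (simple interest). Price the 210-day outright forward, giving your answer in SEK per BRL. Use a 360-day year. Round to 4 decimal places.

T = 210/360 years.
BRL growth factor: 1 + 0.0485×210/360 = 1.0282917.
SEK growth factor: 1 + 0.0029×210/360 = 1.0016917.
Forward (BRL per SEK) = 0.5326 × 1.0282917 / 1.0016917 = 0.5467432.
Invert for SEK per BRL: 1 / 0.5467432 = 1.8290.

1.8290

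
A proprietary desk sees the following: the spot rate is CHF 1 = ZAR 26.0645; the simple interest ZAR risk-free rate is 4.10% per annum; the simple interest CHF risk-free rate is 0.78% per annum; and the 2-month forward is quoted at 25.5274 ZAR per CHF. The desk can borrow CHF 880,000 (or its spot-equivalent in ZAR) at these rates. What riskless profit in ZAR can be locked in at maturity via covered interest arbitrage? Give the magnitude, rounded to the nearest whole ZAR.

T = 2/12 years.
Invest the CHF and cover forward: 880,000 × 1.001300 × 25.5274 = ZAR 22,493,315.35.
Convert at spot and invest in ZAR: 880,000 × 26.0645 × 1.0068333333 = ZAR 23,093,494.53.
The quoted forward undervalues CHF, so borrow CHF, convert to ZAR at spot, deposit the ZAR at 4.10%, and buy CHF forward at 25.5274 to cover the loan.
Profit = 23,093,494.53 − 22,493,315.35 = ZAR 600,179.

ZAR 600,179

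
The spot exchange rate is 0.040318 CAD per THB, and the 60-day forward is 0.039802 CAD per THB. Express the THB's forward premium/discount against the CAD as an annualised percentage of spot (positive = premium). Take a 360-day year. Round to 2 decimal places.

-7.68%

T = 60/360 years.
Period premium: (0.039802 − 0.040318)/0.040318 = -0.0127983.
Annualise by dividing by T: -0.0127983 / (60/360) = -0.076790 → -7.68%.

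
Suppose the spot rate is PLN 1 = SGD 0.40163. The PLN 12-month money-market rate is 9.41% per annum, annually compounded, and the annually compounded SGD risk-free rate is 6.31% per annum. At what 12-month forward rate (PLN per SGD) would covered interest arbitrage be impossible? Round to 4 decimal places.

T = 1 year.
SGD growth factor: (1 + 0.0631)^1 = 1.063100.
PLN accumulates by (1 + 0.0941)^1 = 1.094100.
CIP: F = S · (grow SGD)/(grow PLN) = 0.40163 × 1.063100/1.094100 = 0.3902503 SGD per PLN.
Quoted the other way: 1/0.3902503 = 2.5625 PLN per SGD.

2.5625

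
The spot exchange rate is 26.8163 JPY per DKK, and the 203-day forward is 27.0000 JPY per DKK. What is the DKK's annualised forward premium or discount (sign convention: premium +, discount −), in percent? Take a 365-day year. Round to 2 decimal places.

+1.23%

T = 203/365 years.
Period premium: (27.0000 − 26.8163)/26.8163 = 0.0068503.
Per annum: 0.0068503 / (203/365) = 0.012317 = 1.23%.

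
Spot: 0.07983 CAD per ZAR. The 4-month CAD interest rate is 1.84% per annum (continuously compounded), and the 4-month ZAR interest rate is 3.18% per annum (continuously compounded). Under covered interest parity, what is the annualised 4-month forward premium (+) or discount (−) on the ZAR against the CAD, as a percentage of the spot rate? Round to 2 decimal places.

-1.34%

T = 4/12 years.
F = S · g_CAD/g_ZAR = 0.07983 × 1.0061522/1.0106564 = 0.07947422.
(F − S)/S ÷ T = (0.07947422 − 0.07983)/0.07983/(4/12) = -0.013370 → -1.34%.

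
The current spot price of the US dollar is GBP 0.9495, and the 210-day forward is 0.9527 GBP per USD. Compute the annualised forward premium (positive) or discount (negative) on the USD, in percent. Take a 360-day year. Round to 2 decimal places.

T = 210/360 years.
Period premium: (0.9527 − 0.9495)/0.9495 = 0.0033702.
Annualise by dividing by T: 0.0033702 / (210/360) = 0.005777 → 0.58%.

+0.58%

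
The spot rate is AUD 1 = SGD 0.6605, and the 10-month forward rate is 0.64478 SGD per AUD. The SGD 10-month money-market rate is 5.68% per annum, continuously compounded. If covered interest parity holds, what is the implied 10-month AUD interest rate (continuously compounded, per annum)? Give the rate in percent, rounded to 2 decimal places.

T = 10/12 years.
F/S = 0.64478/0.6605 = 0.9761998 = (growth of SGD) / (growth of AUD).
The SGD side grows by e^(0.0568×10/12) = 1.0484714.
That pins the AUD growth at 1.0740336.
r = ln(1.0740336)/(10/12) = 0.085706 → 8.57%.

8.57%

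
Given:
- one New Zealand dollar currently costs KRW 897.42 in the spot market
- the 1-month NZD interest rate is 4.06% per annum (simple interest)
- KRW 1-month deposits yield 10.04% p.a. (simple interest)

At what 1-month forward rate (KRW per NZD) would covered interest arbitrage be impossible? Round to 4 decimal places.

901.8771

T = 1/12 years.
Growth of 1 KRW over T: 1 + 0.1004×1/12 = 1.008366667.
Growth of 1 NZD over T: 1 + 0.0406×1/12 = 1.003383333.
CIP: F = S · (grow KRW)/(grow NZD) = 897.42 × 1.008366667/1.003383333 = 901.877064 KRW per NZD.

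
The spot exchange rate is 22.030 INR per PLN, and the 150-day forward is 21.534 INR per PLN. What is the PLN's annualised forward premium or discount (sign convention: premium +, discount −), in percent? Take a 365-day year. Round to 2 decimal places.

-5.48%

T = 150/365 years.
Period premium: (21.534 − 22.03)/22.03 = -0.0225148.
Annualise by dividing by T: -0.0225148 / (150/365) = -0.054786 → -5.48%.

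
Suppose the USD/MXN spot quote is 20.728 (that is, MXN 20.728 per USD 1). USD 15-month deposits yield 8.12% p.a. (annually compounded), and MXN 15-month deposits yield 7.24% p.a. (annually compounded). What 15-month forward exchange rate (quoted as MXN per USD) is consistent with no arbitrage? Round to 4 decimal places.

T = 15/12 years.
MXN accumulates by (1 + 0.0724)^(15/12) = 1.09130465.
Growth of 1 USD over T: (1 + 0.0812)^(15/12) = 1.10251002.
So F = 20.728 × 1.09130465 / 1.10251002 = 20.517331 (MXN/USD).

20.5173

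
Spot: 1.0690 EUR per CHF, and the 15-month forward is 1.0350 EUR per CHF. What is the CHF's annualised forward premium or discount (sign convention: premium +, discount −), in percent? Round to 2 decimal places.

T = 15/12 years.
CHF trades forward at -3.18054% vs spot over the period.
Annualise by dividing by T: -0.0318054 / (15/12) = -0.025444 → -2.54%.

-2.54%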